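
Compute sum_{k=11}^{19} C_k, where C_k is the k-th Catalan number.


C_11 through C_19: 58786, 208012, 742900, 2674440, 9694845, 35357670, 129644790, 477638700, 1767263190
Sum = 58786 + 208012 + 742900 + 2674440 + 9694845 + 35357670 + 129644790 + 477638700 + 1767263190
= 2423283333

2423283333


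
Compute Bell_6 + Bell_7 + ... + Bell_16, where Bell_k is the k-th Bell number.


Recall Bell_k counts set partitions of a k-set (with Bell_0 = 1 by convention).
Bell_6 through Bell_16: 203, 877, 4140, 21147, 115975, 678570, 4213597, 27644437, 190899322, 1382958545, 10480142147
Sum = 203 + 877 + 4140 + 21147 + 115975 + 678570 + 4213597 + 27644437 + 190899322 + 1382958545 + 10480142147 = 12086678960.

12086678960


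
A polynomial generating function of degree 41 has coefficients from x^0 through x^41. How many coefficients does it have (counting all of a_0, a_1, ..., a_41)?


A polynomial of degree 41 takes the form a_0 + a_1 x + ... + a_41 x^41.
The number of coefficients is 41 + 1 = 42.

42


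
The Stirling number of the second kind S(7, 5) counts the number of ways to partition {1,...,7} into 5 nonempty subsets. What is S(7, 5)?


Using the explicit formula S(n,k) = (1/k!) sum_{j=0}^{k} (-1)^(k-j) C(k,j) j^n:
S(7, 5) = 140
Equivalently, S(n,k) is n! times the coefficient of x^n in the EGF (e^x - 1)^k / k!.

140


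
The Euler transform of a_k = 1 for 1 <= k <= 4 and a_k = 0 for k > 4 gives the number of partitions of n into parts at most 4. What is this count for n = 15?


Partitions of 15 into parts at most 4:
Using generating function (1-x)^(-1)(1-x^2)^(-1)...(1-x^4)^(-1),
the coefficient of x^15 = 54

54


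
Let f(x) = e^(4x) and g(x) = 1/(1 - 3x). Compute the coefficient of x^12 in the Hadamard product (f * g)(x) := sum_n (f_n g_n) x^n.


Expanding: f_k = 4^k/k! (from e^(4x)) and g_k = 3^k (from 1/(1 - 3x)). So the Hadamard coefficient (f * g)_k = 4^k 3^k / k! = (12)^k / k!.
For k = 12: 12^12/12! = 8916100448256/479001600 = 35831808/1925.

35831808/1925


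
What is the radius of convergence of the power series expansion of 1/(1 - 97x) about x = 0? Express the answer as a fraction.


Expanding 1/(1 - 97x) = sum_{k>=0} 97^k x^k, the series converges when |97x| < 1, i.e., |x| < 1/97.
So the radius of convergence is 1/97 = 1/97.

1/97


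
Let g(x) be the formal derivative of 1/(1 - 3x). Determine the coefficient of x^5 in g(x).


Differentiate termwise: d/dx sum_{k>=0} 3^k x^k = sum_{k>=1} k 3^k x^(k-1) = sum_{j>=0} (j+1) 3^(j+1) x^j.
Equivalently, d/dx [1/(1 - 3x)] = 3/(1 - 3x)^2.
For j = 5: 6 * 3^6 = 6 * 729 = 4374.

4374


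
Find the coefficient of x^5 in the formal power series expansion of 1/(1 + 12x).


Write 1/(1 + c x) = 1/(1 - (-c) x) and apply the geometric-series identity
1/(1 - y) = sum_{k>=0} y^k to get 1/(1 + c x) = sum_{k>=0} (-c)^k x^k.
So the coefficient of x^k is (-c)^k = (-1)^k * c^k.
Here c = 12 and k = 5:
(-12)^5 = -1 * 248832 = -248832

-248832


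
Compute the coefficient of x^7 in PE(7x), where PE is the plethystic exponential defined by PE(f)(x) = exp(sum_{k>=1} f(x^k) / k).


With f(x) = 7x, the exponent is sum_{k>=1} 7 x^k / k = 7 * (-ln(1 - x)). Exponentiating:
PE(7x) = exp(-7 ln(1 - x)) = 1/(1 - x)^7.
By the negative binomial expansion, [x^n] 1/(1 - x)^7 = C(n + 6, 6).
For n = 7: C(13, 6) = 1716.

1716


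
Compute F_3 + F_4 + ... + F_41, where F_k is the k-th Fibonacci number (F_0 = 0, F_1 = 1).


Use the identity sum_{k=0}^{N} F_k = F_{N+2} - 1 (which follows from F_{k+2} - F_{k+1} = F_k). Then
sum_{k=3}^{41} F_k = (F_{43} - 1) - (F_{4} - 1) = F_{43} - F_{4}.
Computing: F_{43} = 433494437, F_{4} = 3, so
Sum = 433494437 - 3 = 433494434.

433494434


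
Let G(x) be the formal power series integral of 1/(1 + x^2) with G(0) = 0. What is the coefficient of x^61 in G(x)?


1/(1 + x^2) = sum_{j>=0} (-1)^j x^(2j). Integrating termwise with G(0) = 0:
G(x) = sum_{j>=0} (-1)^j x^(2j+1) / (2j+1) = arctan(x).
Only odd powers are nonzero. For x^61 write 61 = 2*30 + 1, giving
(-1)^30 / 61 = 1/61 = 1/61.

1/61


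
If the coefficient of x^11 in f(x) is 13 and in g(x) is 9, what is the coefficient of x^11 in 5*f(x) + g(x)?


Scalar multiplication scales coefficients: 5 * 13 = 65.
Then add the g coefficient: 65 + 9
= 74

74


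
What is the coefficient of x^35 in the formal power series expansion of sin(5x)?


The Maclaurin series is sin(t) = sum_{k>=0} (-1)^k t^(2k+1) / (2k+1)!, so substituting t = 5x, only odd powers of x are nonzero, with coefficient of x^(2k+1) equal to (-1)^k 5^(2k+1) / (2k+1)!.
Write 35 = 2*17 + 1, giving the coefficient (-1)^17 * 5^35 / 35! = -2910383045673370361328125/10333147966386144929666651337523200000000 = -7450580596923828125/26452858793948531019946627424059392.

-7450580596923828125/26452858793948531019946627424059392


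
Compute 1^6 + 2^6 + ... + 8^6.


This power sum has a closed form given by Faulhaber's formula
sum_{k=1}^{m} k^p = (1 / (p + 1)) * sum_{j=0}^{p} C(p + 1, j) B_j m^(p + 1 - j),
but for small m direct computation is fastest:
1 + 64 + 729 + 4096 + 15625 + 46656 + 117649 + 262144 = 446964.

446964


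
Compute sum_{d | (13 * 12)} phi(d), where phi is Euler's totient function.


First, 13 * 12 = 156. One classical identity is sum_{d | n} phi(d) = n (each k in [1, n] has a unique gcd with n, and among the k's with gcd(k, n) = n/d there are phi(d) of them). So the sum equals 156. We also verify directly:
Divisors of 156: 1, 2, 3, 4, 6, 12, 13, 26, 39, 52, 78, 156.
phi values: 1, 1, 2, 2, 2, 4, 12, 12, 24, 24, 24, 48.
Sum = 156.

156


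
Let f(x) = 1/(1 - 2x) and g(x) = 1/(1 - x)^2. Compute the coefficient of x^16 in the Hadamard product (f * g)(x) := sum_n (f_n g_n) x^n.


f has coefficients f_k = 2^k. For g = 1/(1 - x)^2 the coefficient is g_k = C(k + 1, 1) = k + 1. The Hadamard coefficient is (f * g)_k = 2^k * (k + 1).
For k = 16: 2^16 * 17 = 65536 * 17 = 1114112.

1114112


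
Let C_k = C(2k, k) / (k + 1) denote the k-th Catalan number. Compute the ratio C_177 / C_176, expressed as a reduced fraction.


Using C_k = (2k)! / (k! (k+1)!), the ratio C_{k+1}/C_k simplifies to
C_{k+1}/C_k = [(2k+2)! / ((k+1)! (k+2)!)] * [k! (k+1)! / (2k)!]
 = (2k+2)(2k+1) / ((k+1)(k+2)) = 2(2k+1) / (k+2).
For k = 176: 2(2*176 + 1) / (176 + 2) = 706/178 = 353/89.

353/89


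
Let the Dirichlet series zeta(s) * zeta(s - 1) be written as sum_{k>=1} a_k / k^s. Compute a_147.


Convolution gives a_k = sum_{d | k} d * 1 = sum_{d | k} d = sigma(k), the sum of positive divisors of k.
For k = 147, the divisors are 1, 3, 7, 21, 49, 147, so
sigma(147) = 1 + 3 + 7 + 21 + 49 + 147 = 228.

228


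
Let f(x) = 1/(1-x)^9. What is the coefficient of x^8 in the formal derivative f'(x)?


Differentiate: d/dx [ 1/(1-x)^r ] = r / (1-x)^(r+1).
Here r = 9, so f'(x) = 9 / (1-x)^10.
The expansion of 1/(1-x)^(r+1) has coefficient of x^n equal to C(n+r, r).
So the coefficient of x^8 in f'(x) is
9 * C(17, 9) = 9 * 24310 = 218790

218790


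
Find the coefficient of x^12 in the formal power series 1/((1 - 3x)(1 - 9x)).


By partial fractions or Cauchy convolution:
The coefficient equals sum_{k=0}^{12} 3^k * 9^(12-k).
= 423644039001

423644039001


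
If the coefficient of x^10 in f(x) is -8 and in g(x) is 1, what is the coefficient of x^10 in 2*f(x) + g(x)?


Scalar multiplication scales coefficients: 2 * -8 = -16.
Then add the g coefficient: -16 + 1
= -15

-15


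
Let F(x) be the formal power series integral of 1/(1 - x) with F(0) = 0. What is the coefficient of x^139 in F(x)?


1/(1 - x) = sum_{k>=0} x^k. Integrating termwise and using F(0) = 0 gives
F(x) = sum_{k>=0} x^(k+1) / (k+1) = sum_{m>=1} x^m / m = -ln(1 - x).
So the coefficient of x^139 is 1/139 = 1/139.

1/139


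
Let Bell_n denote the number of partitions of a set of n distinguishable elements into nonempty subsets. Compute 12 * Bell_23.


Bell_23 can be computed from the Bell triangle or from Dobinski's identity Bell_n = (1/e) * sum_{k>=0} k^n / k!.
Computing Bell_23 = 44152005855084346.
Then 12 * 44152005855084346 = 529824070261012152.

529824070261012152


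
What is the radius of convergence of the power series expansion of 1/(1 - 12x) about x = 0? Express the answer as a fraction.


Expanding 1/(1 - 12x) = sum_{k>=0} 12^k x^k, the series converges when |12x| < 1, i.e., |x| < 1/12.
So the radius of convergence is 1/12 = 1/12.

1/12


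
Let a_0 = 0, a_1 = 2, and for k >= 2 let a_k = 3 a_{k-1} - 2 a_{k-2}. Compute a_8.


Iterating the recurrence forward:
a_0 = 0
a_1 = 2
a_2 = 3*2 - 2*0 = 6
a_3 = 3*6 - 2*2 = 14
a_4 = 3*14 - 2*6 = 30
a_5 = 3*30 - 2*14 = 62
a_6 = 3*62 - 2*30 = 126
a_7 = 3*126 - 2*62 = 254
a_8 = 3*254 - 2*126 = 510
So a_8 = 510.

510


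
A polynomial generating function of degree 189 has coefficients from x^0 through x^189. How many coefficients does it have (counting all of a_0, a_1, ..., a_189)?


A polynomial of degree 189 takes the form a_0 + a_1 x + ... + a_189 x^189.
The number of coefficients is 189 + 1 = 190.

190


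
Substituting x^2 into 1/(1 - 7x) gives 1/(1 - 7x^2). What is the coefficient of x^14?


The coefficient of x^(2m) in 1/(1 - 7x^2) is 7^m.
With n = 14 = 2*7, the coefficient is 7^7 = 823543.

823543


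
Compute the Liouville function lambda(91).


The Liouville function is lambda(k) = (-1)^Omega(k), where Omega(k) counts the prime factors of k with multiplicity.
Factoring: 91 = 7 * 13, so Omega(91) = 2.
lambda(91) = (-1)^2 = 1.

1


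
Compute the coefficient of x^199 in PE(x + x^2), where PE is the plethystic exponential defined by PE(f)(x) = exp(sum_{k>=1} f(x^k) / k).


With f(x) = x + x^2, the exponent is sum_{k>=1} (x^k + x^(2k)) / k = -ln(1 - x) - ln(1 - x^2). Exponentiating:
PE(x + x^2) = 1 / ((1 - x)(1 - x^2)).
This is the generating function for partitions of n into parts of size 1 or 2. The number of 2's can be any j in 0..99, and the rest are 1's, so
[x^199] = floor(199/2) + 1 = 100.

100


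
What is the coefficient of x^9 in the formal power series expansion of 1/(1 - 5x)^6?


The general identity 1/(1 - c x)^r = sum_{k>=0} c^k C(k + r - 1, r - 1) x^k follows by substituting y = c x into 1/(1 - y)^r = sum_{k>=0} C(k + r - 1, r - 1) y^k.
For c = 5, r = 6, k = 9:
5^9 * C(14, 5) = 1953125 * 2002 = 3910156250.

3910156250


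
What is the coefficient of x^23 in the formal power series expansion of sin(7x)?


The Maclaurin series is sin(t) = sum_{k>=0} (-1)^k t^(2k+1) / (2k+1)!, so substituting t = 7x, only odd powers of x are nonzero, with coefficient of x^(2k+1) equal to (-1)^k 7^(2k+1) / (2k+1)!.
Write 23 = 2*11 + 1, giving the coefficient (-1)^11 * 7^23 / 23! = -27368747340080916343/25852016738884976640000 = -79792266297612001/75370311192084480000.

-79792266297612001/75370311192084480000


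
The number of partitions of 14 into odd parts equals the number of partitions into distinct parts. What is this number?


Computing partitions of 14 into odd parts (1, 3, 5, ...):
Using the generating function prod_{k>=0} 1/(1-x^(2k+1)),
the count is 22

22


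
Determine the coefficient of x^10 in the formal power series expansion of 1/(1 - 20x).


The geometric series identity gives 1/(1 - c x) = sum_{k>=0} c^k x^k, so the coefficient of x^k is c^k.
Here c = 20 and k = 10.
Computing: 20^10 = 10240000000000

10240000000000


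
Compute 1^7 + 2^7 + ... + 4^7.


This power sum has a closed form given by Faulhaber's formula
sum_{k=1}^{m} k^p = (1 / (p + 1)) * sum_{j=0}^{p} C(p + 1, j) B_j m^(p + 1 - j),
but for small m direct computation is fastest:
1 + 128 + 2187 + 16384 = 18700.

18700


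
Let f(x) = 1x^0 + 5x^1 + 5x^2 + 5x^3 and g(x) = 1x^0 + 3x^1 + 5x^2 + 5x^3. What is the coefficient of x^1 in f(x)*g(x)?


Cauchy product at x^1:
1*3 + 5*1
= 8

8


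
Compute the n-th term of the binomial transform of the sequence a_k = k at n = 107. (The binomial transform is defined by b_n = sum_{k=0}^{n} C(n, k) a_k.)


With a_k = k, b_n = sum_{k=0}^{n} C(n, k) k. Using k * C(n, k) = n * C(n-1, k-1) gives b_n = n * sum_{k>=1} C(n-1, k-1) = n * 2^(n-1).
For n = 107: 107 * 2^106 = 107 * 81129638414606681695789005144064 = 8680871310362914941449423550414848.

8680871310362914941449423550414848


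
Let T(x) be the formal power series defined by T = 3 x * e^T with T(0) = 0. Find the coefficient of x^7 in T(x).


Apply the Lagrange inversion formula: if T = 3 x * phi(T) with phi(t) = e^t, then
[x^n] T = 3^n * (1/n) [t^(n-1)] phi(t)^n = 3^n * (1/n) [t^(n-1)] e^(n t) = 3^n * (1/n) * n^(n-1) / (n-1)! = 3^n * n^(n-1) / n!.
When c = 1 this is the Cayley count of rooted labeled trees on n vertices, divided by n!.
For n = 7: 3^7 * 7^6 / 7! = 2187 * 117649/5040 = 4084101/80.

4084101/80


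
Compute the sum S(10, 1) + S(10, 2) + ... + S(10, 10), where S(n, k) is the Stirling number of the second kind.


By definition, S(n, k) counts partitions of an n-set into exactly k nonempty blocks.
Computing row n = 10 for k = 1..10:
S(10, k): 1, 511, 9330, 34105, 42525, 22827, 5880, 750, 45, 1
Sum = 115975. (This equals Bell_10 since the sum runs over all k.)

115975


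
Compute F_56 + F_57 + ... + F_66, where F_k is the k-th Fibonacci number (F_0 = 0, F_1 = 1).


Use the identity sum_{k=0}^{N} F_k = F_{N+2} - 1 (which follows from F_{k+2} - F_{k+1} = F_k). Then
sum_{k=56}^{66} F_k = (F_{68} - 1) - (F_{57} - 1) = F_{68} - F_{57}.
Computing: F_{68} = 72723460248141, F_{57} = 365435296162, so
Sum = 72723460248141 - 365435296162 = 72358024951979.

72358024951979


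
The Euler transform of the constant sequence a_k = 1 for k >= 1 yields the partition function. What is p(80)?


The Euler transform converts the sequence a_k = 1 into the number of integer partitions.
Using the recurrence or dynamic programming:
p(80) = 15796476

15796476


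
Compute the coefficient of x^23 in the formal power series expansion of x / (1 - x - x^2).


Let f(x) = sum_{k>=0} a_k x^k. Multiplying f(x) * (1 - x - x^2) = x and matching coefficients gives a_0 = 0, a_1 = 1, and a_k = a_{k-1} + a_{k-2} for k >= 2. These are the Fibonacci numbers F_k.
Iterating from F_0 = 0, F_1 = 1:
F_0=0, F_1=1, F_2=1, F_3=2, F_4=3, F_5=5, F_6=8, F_7=13, F_8=21, F_9=34, ...
F_23 = 28657.

28657


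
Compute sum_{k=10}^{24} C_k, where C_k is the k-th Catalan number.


C_10 through C_24: 16796, 58786, 208012, 742900, 2674440, 9694845, 35357670, 129644790, 477638700, 1767263190, 6564120420, 24466267020, 91482563640, 343059613650, 1289904147324
Sum = 16796 + 58786 + 208012 + 742900 + 2674440 + 9694845 + 35357670 + 129644790 + 477638700 + 1767263190 + 6564120420 + 24466267020 + 91482563640 + 343059613650 + 1289904147324
= 1757900012183

1757900012183


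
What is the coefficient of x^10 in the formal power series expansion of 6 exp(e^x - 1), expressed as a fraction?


exp(e^x - 1) is the exponential generating function for the Bell numbers Bell_k: exp(e^x - 1) = sum_{k>=0} Bell_k x^k / k!.
So the coefficient of x^10 in 6 exp(e^x - 1) is 6 Bell_10 / 10!.
Computing: Bell_10 = 115975 and 10! = 3628800, giving
6 * 115975/3628800 = 4639/24192.

4639/24192


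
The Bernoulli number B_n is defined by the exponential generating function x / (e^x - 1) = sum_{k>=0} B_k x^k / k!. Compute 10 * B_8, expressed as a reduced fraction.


Bernoulli numbers can also be computed recursively via B_0 = 1 and sum_{j=0}^{m} C(m+1, j) B_j = 0 for m >= 1. Odd-index Bernoulli numbers vanish for k >= 3.
Computing B_8 = -1/30, so 10 * B_8 = 10 * -1/30 = -1/3.

-1/3


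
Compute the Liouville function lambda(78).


The Liouville function is lambda(k) = (-1)^Omega(k), where Omega(k) counts the prime factors of k with multiplicity.
Factoring: 78 = 2 * 3 * 13, so Omega(78) = 3.
lambda(78) = (-1)^3 = -1.

-1


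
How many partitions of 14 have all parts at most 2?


Using the generating function (1-x)^(-1)(1-x^2)^(-1),
the coefficient of x^14 counts these restricted partitions.
Result = 8

8


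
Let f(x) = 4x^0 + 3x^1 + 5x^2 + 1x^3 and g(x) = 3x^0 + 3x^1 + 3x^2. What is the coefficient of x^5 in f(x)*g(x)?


Cauchy product at x^5:
1*3
= 3

3


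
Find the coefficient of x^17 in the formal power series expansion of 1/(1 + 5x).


Write 1/(1 + c x) = 1/(1 - (-c) x) and apply the geometric-series identity
1/(1 - y) = sum_{k>=0} y^k to get 1/(1 + c x) = sum_{k>=0} (-c)^k x^k.
So the coefficient of x^k is (-c)^k = (-1)^k * c^k.
Here c = 5 and k = 17:
(-5)^17 = -1 * 762939453125 = -762939453125

-762939453125


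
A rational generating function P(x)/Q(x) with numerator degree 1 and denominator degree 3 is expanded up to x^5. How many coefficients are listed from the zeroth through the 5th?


Expanding up to x^5 gives the coefficients for x^0, x^1, ..., x^5.
That is 5 + 1 = 6 coefficients in total.

6


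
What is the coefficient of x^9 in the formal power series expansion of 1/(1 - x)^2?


The expansion 1/(1 - x)^r = sum_{k>=0} C(k + r - 1, r - 1) x^k follows from the multiset / negative-binomial theorem (or from repeated differentiation of the geometric series).
For r = 2 and k = 9:
C(10, 1) = 3628800 / (1 * 362880) = 10.

10


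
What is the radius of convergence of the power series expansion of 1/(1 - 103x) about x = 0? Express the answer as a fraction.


Expanding 1/(1 - 103x) = sum_{k>=0} 103^k x^k, the series converges when |103x| < 1, i.e., |x| < 1/103.
So the radius of convergence is 1/103 = 1/103.

1/103


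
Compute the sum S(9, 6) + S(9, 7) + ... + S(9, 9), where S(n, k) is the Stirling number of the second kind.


By definition, S(n, k) counts partitions of an n-set into exactly k nonempty blocks.
Computing row n = 9 for k = 6..9:
S(9, k): 2646, 462, 36, 1
Sum = 3145.

3145


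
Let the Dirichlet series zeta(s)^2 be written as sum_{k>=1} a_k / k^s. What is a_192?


The Dirichlet convolution of the constant function 1 with itself gives (1 * 1)(k) = sum_{d | k} 1 = d(k), the number of positive divisors of k.
Since zeta(s) = sum_{k>=1} 1/k^s, we have zeta(s)^2 = sum_{k>=1} d(k)/k^s, so a_k = d(k).
For k = 192: the divisors are 1, 2, 3, 4, 6, 8, 12, 16, 24, 32, 48, 64, 96, 192.
Count = 14.

14


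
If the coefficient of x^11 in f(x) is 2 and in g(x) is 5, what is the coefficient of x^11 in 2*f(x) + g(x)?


Scalar multiplication scales coefficients: 2 * 2 = 4.
Then add the g coefficient: 4 + 5
= 9

9


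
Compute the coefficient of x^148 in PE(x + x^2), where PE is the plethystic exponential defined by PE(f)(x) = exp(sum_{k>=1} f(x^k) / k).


With f(x) = x + x^2, the exponent is sum_{k>=1} (x^k + x^(2k)) / k = -ln(1 - x) - ln(1 - x^2). Exponentiating:
PE(x + x^2) = 1 / ((1 - x)(1 - x^2)).
This is the generating function for partitions of n into parts of size 1 or 2. The number of 2's can be any j in 0..74, and the rest are 1's, so
[x^148] = floor(148/2) + 1 = 75.

75


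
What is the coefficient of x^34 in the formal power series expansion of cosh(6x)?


The Maclaurin series is cosh(t) = sum_{m>=0} t^(2m) / (2m)!, so substituting t = 6x, only even powers of x are nonzero, with coefficient of x^(2m) equal to 6^(2m) / (2m)!.
For x^34 the coefficient is 6^34/34! = 286511799958070431838109696/295232799039604140847618609643520000000 = 4649045868/4790556007375654140625.

4649045868/4790556007375654140625


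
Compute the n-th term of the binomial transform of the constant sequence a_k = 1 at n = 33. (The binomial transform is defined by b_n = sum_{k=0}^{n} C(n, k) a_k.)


With a_k = 1 for all k, b_n = sum_{k=0}^{n} C(n, k) = 2^n by the binomial theorem.
For n = 33: 2^33 = 8589934592.

8589934592


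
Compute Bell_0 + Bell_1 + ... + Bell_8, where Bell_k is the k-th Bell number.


Recall Bell_k counts set partitions of a k-set (with Bell_0 = 1 by convention).
Bell_0 through Bell_8: 1, 1, 2, 5, 15, 52, 203, 877, 4140
Sum = 1 + 1 + 2 + 5 + 15 + 52 + 203 + 877 + 4140 = 5296.

5296


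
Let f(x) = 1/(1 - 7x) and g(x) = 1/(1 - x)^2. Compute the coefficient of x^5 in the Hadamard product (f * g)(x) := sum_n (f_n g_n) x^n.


f has coefficients f_k = 7^k. For g = 1/(1 - x)^2 the coefficient is g_k = C(k + 1, 1) = k + 1. The Hadamard coefficient is (f * g)_k = 7^k * (k + 1).
For k = 5: 7^5 * 6 = 16807 * 6 = 100842.

100842


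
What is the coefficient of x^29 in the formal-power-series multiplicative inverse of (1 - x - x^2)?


Let the inverse be f(x) = sum_{k>=0} a_k x^k. From f(x) * (1 - x - x^2) = 1 and matching coefficients:
 x^0: a_0 = 1.
 x^1: a_1 - a_0 = 0, so a_1 = 1.
 x^k (k >= 2): a_k - a_{k-1} - a_{k-2} = 0, i.e. a_k = a_{k-1} + a_{k-2}.
This is the Fibonacci-type recurrence shifted so that a_0 = a_1 = 1.
Iterating: a_0=1, a_1=1, a_2=2, a_3=3, a_4=5, a_5=8, a_6=13, a_7=21, a_8=34, a_9=55, ...
a_29 = 832040.

832040


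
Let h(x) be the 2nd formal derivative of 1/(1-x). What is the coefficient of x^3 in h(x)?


Differentiating 2 times: d^2/dx^2 [1/(1-x)] = 2!/(1-x)^3.
The expansion 1/(1-x)^3 = sum_{k>=0} C(k+2, 2) x^k, so the coefficient of x^n in 2!/(1-x)^3 is 2! * C(n+2, 2).
For n = 3: 2 * C(5, 2) = 2 * 10 = 20

20


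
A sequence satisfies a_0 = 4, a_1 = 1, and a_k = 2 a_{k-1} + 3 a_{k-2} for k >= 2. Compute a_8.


The characteristic equation is t^2 - 2 t - 3 = 0, with roots r_1 = 3 and r_2 = -1 (so c_1 = r_1 + r_2, c_2 = -r_1 r_2 as required).
One can use the closed form a_n = A r_1^n + B r_2^n, but direct iteration is more reliable:
a_0 = 4, a_1 = 1, a_2 = 14, a_3 = 31, a_4 = 104, a_5 = 301, a_6 = 914, a_7 = 2731, a_8 = 8204.
So a_8 = 8204.

8204


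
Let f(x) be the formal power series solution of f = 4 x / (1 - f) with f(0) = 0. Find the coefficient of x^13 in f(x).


Apply Lagrange inversion: f = 4 x * phi(f) with phi(t) = 1/(1 - t), so
[x^n] f = 4^n * (1/n) [t^(n-1)] phi(t)^n = 4^n * (1/n) [t^(n-1)] (1 - t)^(-n) = 4^n * (1/n) C(2n - 2, n - 1) = 4^n * C_{n-1}.
For n = 13: C_12 = C(24, 12) / 13 = 2704156/13 = 208012.
With the 4^13 = 67108864 factor, the coefficient is 67108864 * 208012 = 13959449018368.

13959449018368


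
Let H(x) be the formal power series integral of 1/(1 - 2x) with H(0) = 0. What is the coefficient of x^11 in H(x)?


1/(1 - 2x) = sum_{k>=0} 2^k x^k. Integrating termwise with H(0) = 0:
H(x) = sum_{k>=0} 2^k x^(k+1) / (k+1) = sum_{m>=1} 2^(m-1) x^m / m.
For m = 11: 2^10/11 = 1024/11 = 1024/11.

1024/11


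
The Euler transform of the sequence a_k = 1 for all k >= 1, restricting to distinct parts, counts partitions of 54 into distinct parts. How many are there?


Partitions of 54 into distinct parts can be computed via generating function.
Product (1+x)(1+x^2)(1+x^3)...
The coefficient of x^54 = 5718

5718


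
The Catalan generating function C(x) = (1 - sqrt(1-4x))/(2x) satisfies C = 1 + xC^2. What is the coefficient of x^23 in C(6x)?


Substituting x -> 6x scales the n-th coefficient by 6^n, so [x^23] C(6x) = 6^23 * C_23.
C_23 = C(2*23, 23)/(24) = 8233430727600/24 = 343059613650.
So 6^23 * 343059613650 = 789730223053602816 * 343059613650 = 270924545208497305297512038400.

270924545208497305297512038400


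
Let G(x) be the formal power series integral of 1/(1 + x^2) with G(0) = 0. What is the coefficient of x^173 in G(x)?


1/(1 + x^2) = sum_{j>=0} (-1)^j x^(2j). Integrating termwise with G(0) = 0:
G(x) = sum_{j>=0} (-1)^j x^(2j+1) / (2j+1) = arctan(x).
Only odd powers are nonzero. For x^173 write 173 = 2*86 + 1, giving
(-1)^86 / 173 = 1/173 = 1/173.

1/173


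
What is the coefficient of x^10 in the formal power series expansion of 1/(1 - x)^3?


The negative binomial / multiset identity is
1/(1 - x)^r = sum_{k>=0} C(k + r - 1, r - 1) x^k.
Here r = 3 and k = 10, so the coefficient is
C(10 + 2, 2) = C(12, 2)
= 66

66


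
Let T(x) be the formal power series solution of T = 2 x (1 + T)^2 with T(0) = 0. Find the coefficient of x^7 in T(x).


Apply the Lagrange inversion formula: if T = 2 x * phi(T) with phi(t) = (1 + t)^2, then [x^n] T = 2^n * (1/n) [t^(n-1)] phi(t)^n = 2^n * (1/n) [t^(n-1)] (1 + t)^(2n) = 2^n * (1/n) C(2n, n-1).
Using the identity C(2n, n-1) = C(2n, n) * n / (n+1), the unscaled factor equals C(2n, n) / (n+1) = C_n, the n-th Catalan number.
For n = 7: C_7 = C(14, 7) / 8 = 3432/8 = 429.
With the 2^7 = 128 factor, the coefficient is 128 * 429 = 54912.

54912


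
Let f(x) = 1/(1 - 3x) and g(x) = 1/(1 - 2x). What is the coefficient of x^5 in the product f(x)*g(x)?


The coefficient of x^n in f*g is the Cauchy product: sum_{k=0}^{n} a^k * b^(n-k).
With a=3, b=2, n=5:
sum_{k=0}^{5} 3^k * 2^(5-k)
= 665

665


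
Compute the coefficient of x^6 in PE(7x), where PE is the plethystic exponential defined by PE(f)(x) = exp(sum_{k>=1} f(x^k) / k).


With f(x) = 7x, the exponent is sum_{k>=1} 7 x^k / k = 7 * (-ln(1 - x)). Exponentiating:
PE(7x) = exp(-7 ln(1 - x)) = 1/(1 - x)^7.
By the negative binomial expansion, [x^n] 1/(1 - x)^7 = C(n + 6, 6).
For n = 6: C(12, 6) = 924.

924


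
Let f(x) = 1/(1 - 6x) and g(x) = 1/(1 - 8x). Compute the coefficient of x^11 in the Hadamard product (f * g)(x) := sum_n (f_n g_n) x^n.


f has coefficients f_k = 6^k and g has coefficients g_k = 8^k, so the Hadamard product has coefficient (f*g)_k = 6^k * 8^k = 48^k.
For k = 11: 48^11 = 3116402981210161152.

3116402981210161152


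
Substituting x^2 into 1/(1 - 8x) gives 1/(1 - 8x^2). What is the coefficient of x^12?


The coefficient of x^(2m) in 1/(1 - 8x^2) is 8^m.
With n = 12 = 2*6, the coefficient is 8^6 = 262144.

262144


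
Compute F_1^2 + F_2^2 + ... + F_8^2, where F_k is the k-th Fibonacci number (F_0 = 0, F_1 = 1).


There is a standard identity sum_{k=0}^{N} F_k^2 = F_N * F_{N+1} (proved inductively from the telescoping relation F_k^2 = F_k F_{k+1} - F_{k-1} F_k). Then
sum_{k=1}^{8} F_k^2 = F_8 F_9 - F_0 F_1.
Computing: F_8 = 21, F_9 = 34, F_0 = 0, F_1 = 1.
Sum = 21 * 34 - 0 * 1 = 714.

714


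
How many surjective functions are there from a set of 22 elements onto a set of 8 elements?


By inclusion-exclusion on which target elements are missed, the number of surjections from an n-set onto a k-set is
surj(n, k) = sum_{j=0}^{k} (-1)^j C(k, j) (k - j)^n.
Equivalently surj(n, k) = k! * S(n, k), where S(n, k) is the Stirling number of the second kind.
For n = 22, k = 8:
S(22, 8) = 1142399079991620, so
surj = 8! * 1142399079991620 = 40320 * 1142399079991620 = 46061530905262118400.

46061530905262118400


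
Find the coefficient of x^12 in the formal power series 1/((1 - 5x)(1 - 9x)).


By partial fractions or Cauchy convolution:
The coefficient equals sum_{k=0}^{12} 5^k * 9^(12-k).
= 635161281301

635161281301


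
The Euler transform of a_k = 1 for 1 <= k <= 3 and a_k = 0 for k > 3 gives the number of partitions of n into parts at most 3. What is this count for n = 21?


Partitions of 21 into parts at most 3:
Using generating function (1-x)^(-1)(1-x^2)^(-1)(1-x^3)^(-1),
the coefficient of x^21 = 48

48


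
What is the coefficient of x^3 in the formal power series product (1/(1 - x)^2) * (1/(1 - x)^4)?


Combine the factors: (1/(1 - x)^2) * (1/(1 - x)^4) = 1/(1 - x)^6.
Then use 1/(1 - x)^r = sum_{k>=0} C(k + r - 1, r - 1) x^k with r = 6 and k = 3:
C(8, 5) = 56.

56


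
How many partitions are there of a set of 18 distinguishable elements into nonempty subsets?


Bell_18 can be computed from the Bell triangle or from Dobinski's identity Bell_n = (1/e) * sum_{k>=0} k^n / k!.
Computing Bell_18 = 682076806159.

682076806159


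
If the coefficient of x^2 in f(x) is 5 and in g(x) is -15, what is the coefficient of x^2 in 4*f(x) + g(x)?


Scalar multiplication scales coefficients: 4 * 5 = 20.
Then add the g coefficient: 20 + -15
= 5

5


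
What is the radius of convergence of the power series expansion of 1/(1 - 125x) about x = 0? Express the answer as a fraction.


Expanding 1/(1 - 125x) = sum_{k>=0} 125^k x^k, the series converges when |125x| < 1, i.e., |x| < 1/125.
So the radius of convergence is 1/125 = 1/125.

1/125


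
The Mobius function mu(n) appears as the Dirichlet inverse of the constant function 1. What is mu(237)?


237 = 3 * 79 (all distinct primes).
mu(237) = (-1)^2 = 1

1


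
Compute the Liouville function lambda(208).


The Liouville function is lambda(k) = (-1)^Omega(k), where Omega(k) counts the prime factors of k with multiplicity.
Factoring: 208 = 2 * 2 * 2 * 2 * 13, so Omega(208) = 5.
lambda(208) = (-1)^5 = -1.

-1


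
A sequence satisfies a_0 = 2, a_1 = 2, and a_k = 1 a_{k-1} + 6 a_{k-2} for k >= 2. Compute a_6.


The characteristic equation is t^2 - 1 t - 6 = 0, with roots r_1 = 3 and r_2 = -2 (so c_1 = r_1 + r_2, c_2 = -r_1 r_2 as required).
One can use the closed form a_n = A r_1^n + B r_2^n, but direct iteration is more reliable:
a_0 = 2, a_1 = 2, a_2 = 14, a_3 = 26, a_4 = 110, a_5 = 266, a_6 = 926.
So a_6 = 926.

926


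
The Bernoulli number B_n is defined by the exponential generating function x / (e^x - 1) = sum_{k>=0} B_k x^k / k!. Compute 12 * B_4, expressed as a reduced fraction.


Bernoulli numbers can also be computed recursively via B_0 = 1 and sum_{j=0}^{m} C(m+1, j) B_j = 0 for m >= 1. Odd-index Bernoulli numbers vanish for k >= 3.
Computing B_4 = -1/30, so 12 * B_4 = 12 * -1/30 = -2/5.

-2/5


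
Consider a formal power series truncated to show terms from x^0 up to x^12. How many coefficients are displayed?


From x^0 to x^12 inclusive, the count is 12 - 0 + 1 = 13.

13


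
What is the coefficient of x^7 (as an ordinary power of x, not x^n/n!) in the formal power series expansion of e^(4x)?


The exponential series is e^y = sum_{k>=0} y^k / k!. Substituting y = 4x gives
e^(4x) = sum_{k>=0} 4^k x^k / k!.
So the coefficient of x^n is a^n/n! with a = 4, n = 7:
4^7 / 7! = 16384/5040 = 1024/315

1024/315


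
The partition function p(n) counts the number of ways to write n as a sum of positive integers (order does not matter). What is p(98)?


Using the generating function prod_{k>=1} 1/(1-x^k), we compute p(98).
By dynamic programming over parts 1 through 98:
p(98) = 150198136

150198136


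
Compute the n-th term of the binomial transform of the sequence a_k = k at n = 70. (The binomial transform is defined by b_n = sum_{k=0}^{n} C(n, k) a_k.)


With a_k = k, b_n = sum_{k=0}^{n} C(n, k) k. Using k * C(n, k) = n * C(n-1, k-1) gives b_n = n * sum_{k>=1} C(n-1, k-1) = n * 2^(n-1).
For n = 70: 70 * 2^69 = 70 * 590295810358705651712 = 41320706725109395619840.

41320706725109395619840


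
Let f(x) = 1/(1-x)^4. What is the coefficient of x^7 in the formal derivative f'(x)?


Differentiate: d/dx [ 1/(1-x)^r ] = r / (1-x)^(r+1).
Here r = 4, so f'(x) = 4 / (1-x)^5.
The expansion of 1/(1-x)^(r+1) has coefficient of x^n equal to C(n+r, r).
So the coefficient of x^7 in f'(x) is
4 * C(11, 4) = 4 * 330 = 1320

1320


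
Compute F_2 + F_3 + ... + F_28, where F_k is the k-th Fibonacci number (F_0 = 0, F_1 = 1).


Use the identity sum_{k=0}^{N} F_k = F_{N+2} - 1 (which follows from F_{k+2} - F_{k+1} = F_k). Then
sum_{k=2}^{28} F_k = (F_{30} - 1) - (F_{3} - 1) = F_{30} - F_{3}.
Computing: F_{30} = 832040, F_{3} = 2, so
Sum = 832040 - 2 = 832038.

832038


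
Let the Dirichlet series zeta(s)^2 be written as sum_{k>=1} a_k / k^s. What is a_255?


The Dirichlet convolution of the constant function 1 with itself gives (1 * 1)(k) = sum_{d | k} 1 = d(k), the number of positive divisors of k.
Since zeta(s) = sum_{k>=1} 1/k^s, we have zeta(s)^2 = sum_{k>=1} d(k)/k^s, so a_k = d(k).
For k = 255: the divisors are 1, 3, 5, 15, 17, 51, 85, 255.
Count = 8.

8


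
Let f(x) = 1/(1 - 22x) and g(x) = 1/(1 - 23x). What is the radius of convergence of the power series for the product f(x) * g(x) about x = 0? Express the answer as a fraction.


The radius of 1/(1 - 22x) is 1/22 (nearest singularity at x = 1/22), and the radius of 1/(1 - 23x) is 1/23.
The product f(x)*g(x) = 1/((1 - 22x)(1 - 23x)) has singularities at both 1/22 and 1/23, so its radius of convergence is the distance to the nearest one:
min(1/22, 1/23) = 1/23.

1/23


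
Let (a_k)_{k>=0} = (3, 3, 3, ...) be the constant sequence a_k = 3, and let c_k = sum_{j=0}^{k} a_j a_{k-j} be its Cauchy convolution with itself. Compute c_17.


Since a_j = 3 for all j >= 0, the convolution sum becomes
c_k = sum_{j=0}^{k} 3 * 3 = 9 * (k + 1).
Equivalently, the generating function of (a_k) is 3/(1 - x) and its square is 9/(1 - x)^2 = sum_{k>=0} 9(k + 1) x^k.
For k = 17: 9 * 18 = 162.

162


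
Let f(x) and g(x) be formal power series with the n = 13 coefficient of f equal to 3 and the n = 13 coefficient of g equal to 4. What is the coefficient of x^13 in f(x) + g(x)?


Addition of formal power series is termwise.
The coefficient of x^13 in f + g = 3 + 4
= 7

7


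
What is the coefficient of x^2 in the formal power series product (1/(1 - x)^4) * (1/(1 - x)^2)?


Combine the factors: (1/(1 - x)^4) * (1/(1 - x)^2) = 1/(1 - x)^6.
Then use 1/(1 - x)^r = sum_{k>=0} C(k + r - 1, r - 1) x^k with r = 6 and k = 2:
C(7, 5) = 21.

21


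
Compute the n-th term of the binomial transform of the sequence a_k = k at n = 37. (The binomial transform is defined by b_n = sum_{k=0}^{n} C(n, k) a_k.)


With a_k = k, b_n = sum_{k=0}^{n} C(n, k) k. Using k * C(n, k) = n * C(n-1, k-1) gives b_n = n * sum_{k>=1} C(n-1, k-1) = n * 2^(n-1).
For n = 37: 37 * 2^36 = 37 * 68719476736 = 2542620639232.

2542620639232


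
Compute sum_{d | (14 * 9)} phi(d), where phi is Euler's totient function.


First, 14 * 9 = 126. One classical identity is sum_{d | n} phi(d) = n (each k in [1, n] has a unique gcd with n, and among the k's with gcd(k, n) = n/d there are phi(d) of them). So the sum equals 126. We also verify directly:
Divisors of 126: 1, 2, 3, 6, 7, 9, 14, 18, 21, 42, 63, 126.
phi values: 1, 1, 2, 2, 6, 6, 6, 6, 12, 12, 36, 36.
Sum = 126.

126


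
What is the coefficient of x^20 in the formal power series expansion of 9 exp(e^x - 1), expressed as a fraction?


exp(e^x - 1) is the exponential generating function for the Bell numbers Bell_k: exp(e^x - 1) = sum_{k>=0} Bell_k x^k / k!.
So the coefficient of x^20 in 9 exp(e^x - 1) is 9 Bell_20 / 20!.
Computing: Bell_20 = 51724158235372 and 20! = 2432902008176640000, giving
9 * 51724158235372/2432902008176640000 = 263898766507/1379196149760000.

263898766507/1379196149760000


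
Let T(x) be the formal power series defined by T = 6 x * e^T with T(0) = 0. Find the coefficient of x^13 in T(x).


Apply the Lagrange inversion formula: if T = 6 x * phi(T) with phi(t) = e^t, then
[x^n] T = 6^n * (1/n) [t^(n-1)] phi(t)^n = 6^n * (1/n) [t^(n-1)] e^(n t) = 6^n * (1/n) * n^(n-1) / (n-1)! = 6^n * n^(n-1) / n!.
When c = 1 this is the Cayley count of rooted labeled trees on n vertices, divided by n!.
For n = 13: 6^13 * 13^12 / 13! = 13060694016 * 23298085122481/6227020800 = 94066914762214056/1925.

94066914762214056/1925


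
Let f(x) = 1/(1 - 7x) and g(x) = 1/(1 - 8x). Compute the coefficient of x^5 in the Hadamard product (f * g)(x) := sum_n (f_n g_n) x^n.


f has coefficients f_k = 7^k and g has coefficients g_k = 8^k, so the Hadamard product has coefficient (f*g)_k = 7^k * 8^k = 56^k.
For k = 5: 56^5 = 550731776.

550731776


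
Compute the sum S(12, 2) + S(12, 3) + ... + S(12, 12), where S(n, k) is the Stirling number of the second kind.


By definition, S(n, k) counts partitions of an n-set into exactly k nonempty blocks.
Computing row n = 12 for k = 2..12:
S(12, k): 2047, 86526, 611501, 1379400, 1323652, 627396, 159027, 22275, 1705, 66, 1
Sum = 4213596.

4213596


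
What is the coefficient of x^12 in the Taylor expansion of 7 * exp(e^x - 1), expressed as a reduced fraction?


exp(e^x - 1) = sum_{k>=0} Bell_k x^k / k!, where Bell_k is the k-th Bell number.
So the coefficient of x^12 is 7 * Bell_12 / 12!.
Computing: Bell_12 = 4213597 and 12! = 479001600, giving
7 * 4213597/479001600 = 4213597/68428800.

4213597/68428800


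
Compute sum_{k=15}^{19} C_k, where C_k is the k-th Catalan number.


C_15 through C_19: 9694845, 35357670, 129644790, 477638700, 1767263190
Sum = 9694845 + 35357670 + 129644790 + 477638700 + 1767263190
= 2419599195

2419599195


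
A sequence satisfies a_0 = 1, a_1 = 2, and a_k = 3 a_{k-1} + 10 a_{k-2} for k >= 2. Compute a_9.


The characteristic equation is t^2 - 3 t - 10 = 0, with roots r_1 = 5 and r_2 = -2 (so c_1 = r_1 + r_2, c_2 = -r_1 r_2 as required).
One can use the closed form a_n = A r_1^n + B r_2^n, but direct iteration is more reliable:
a_0 = 1, a_1 = 2, a_2 = 16, a_3 = 68, a_4 = 364, a_5 = 1772, a_6 = 8956, a_7 = 44588, a_8 = 223324, a_9 = 1115852.
So a_9 = 1115852.

1115852


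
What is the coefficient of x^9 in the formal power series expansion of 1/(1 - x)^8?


The negative binomial / multiset identity is
1/(1 - x)^r = sum_{k>=0} C(k + r - 1, r - 1) x^k.
Here r = 8 and k = 9, so the coefficient is
C(9 + 7, 7) = C(16, 7)
= 11440

11440


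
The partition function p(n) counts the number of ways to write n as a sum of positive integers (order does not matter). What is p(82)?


Using the generating function prod_{k>=1} 1/(1-x^k), we compute p(82).
By dynamic programming over parts 1 through 82:
p(82) = 20506255

20506255


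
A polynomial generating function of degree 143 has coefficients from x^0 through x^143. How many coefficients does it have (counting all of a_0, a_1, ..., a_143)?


A polynomial of degree 143 takes the form a_0 + a_1 x + ... + a_143 x^143.
The number of coefficients is 143 + 1 = 144.

144


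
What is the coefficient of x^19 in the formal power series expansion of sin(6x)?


The Maclaurin series is sin(t) = sum_{k>=0} (-1)^k t^(2k+1) / (2k+1)!, so substituting t = 6x, only odd powers of x are nonzero, with coefficient of x^(2k+1) equal to (-1)^k 6^(2k+1) / (2k+1)!.
Write 19 = 2*9 + 1, giving the coefficient (-1)^9 * 6^19 / 19! = -609359740010496/121645100408832000 = -1417176/282907625.

-1417176/282907625


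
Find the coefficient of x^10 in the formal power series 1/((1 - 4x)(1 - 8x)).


By partial fractions or Cauchy convolution:
The coefficient equals sum_{k=0}^{10} 4^k * 8^(10-k).
= 2146435072

2146435072


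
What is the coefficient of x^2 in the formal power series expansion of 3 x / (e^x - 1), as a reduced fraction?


The exponential generating function for Bernoulli numbers is
x / (e^x - 1) = sum_{k>=0} B_k x^k / k!.
So the coefficient of x^2 in 3 x / (e^x - 1) is 3 B_2 / 2!.
Computing: B_2 = 1/6, 2! = 2, giving
3 * 1/6 / 2 = 1/4.

1/4


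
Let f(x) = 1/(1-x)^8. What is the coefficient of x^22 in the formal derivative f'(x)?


Differentiate: d/dx [ 1/(1-x)^r ] = r / (1-x)^(r+1).
Here r = 8, so f'(x) = 8 / (1-x)^9.
The expansion of 1/(1-x)^(r+1) has coefficient of x^n equal to C(n+r, r).
So the coefficient of x^22 in f'(x) is
8 * C(30, 8) = 8 * 5852925 = 46823400

46823400


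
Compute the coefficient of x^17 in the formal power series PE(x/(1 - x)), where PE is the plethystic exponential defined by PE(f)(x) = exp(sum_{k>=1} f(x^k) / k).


For f(x) = x/(1 - x) we have
sum_{k>=1} f(x^k) / k = sum_{k>=1} (1/k) * x^k / (1 - x^k) = sum_{k, m >= 1} x^(k m) / k,
which after exponentiating simplifies to
PE(x/(1 - x)) = prod_{k>=1} 1 / (1 - x^k).
This is the generating function for the partition function p(n), so the coefficient of x^17 is p(17).
Computing p(17) by dynamic programming over parts 1, 2, ..., 17: p(17) = 297.

297


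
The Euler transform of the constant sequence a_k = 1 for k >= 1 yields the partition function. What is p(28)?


The Euler transform converts the sequence a_k = 1 into the number of integer partitions.
Using the recurrence or dynamic programming:
p(28) = 3718

3718


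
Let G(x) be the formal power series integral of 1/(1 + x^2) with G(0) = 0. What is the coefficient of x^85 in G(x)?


1/(1 + x^2) = sum_{j>=0} (-1)^j x^(2j). Integrating termwise with G(0) = 0:
G(x) = sum_{j>=0} (-1)^j x^(2j+1) / (2j+1) = arctan(x).
Only odd powers are nonzero. For x^85 write 85 = 2*42 + 1, giving
(-1)^42 / 85 = 1/85 = 1/85.

1/85


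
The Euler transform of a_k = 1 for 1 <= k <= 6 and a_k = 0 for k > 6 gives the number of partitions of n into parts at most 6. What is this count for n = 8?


Partitions of 8 into parts at most 6:
Using generating function (1-x)^(-1)(1-x^2)^(-1)...(1-x^6)^(-1),
the coefficient of x^8 = 20

20
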